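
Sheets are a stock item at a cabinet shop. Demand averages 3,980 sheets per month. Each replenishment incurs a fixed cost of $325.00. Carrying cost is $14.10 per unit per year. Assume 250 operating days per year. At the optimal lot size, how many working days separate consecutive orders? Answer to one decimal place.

T ≈ 7.8 days

Annual demand D = 3,980 × 12 = 47,760.
Q* = √(2DS/H) = √(2 × 47,760 × 325 / 14.1) ≈ 1483.81.
Cycle time = Q*/D × 250 = 1483.81 / 47,760 × 250 ≈ 7.767 days.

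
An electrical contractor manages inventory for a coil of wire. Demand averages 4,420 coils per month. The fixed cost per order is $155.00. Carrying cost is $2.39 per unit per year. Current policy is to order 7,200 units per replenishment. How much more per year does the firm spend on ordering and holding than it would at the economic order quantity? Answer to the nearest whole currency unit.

Extra cost ≈ $3,477 per year

Annual demand D = 4,420 × 12 = 53,040.
EOQ = √(2DS/H) = √(2 × 53,040 × 155 / 2.39) ≈ 2622.91.
Cost at Q* = (D/Q*)S + (Q*/2)H = √(2DSH) ≈ $6,268.76.
Cost at Q = 7,200: (53,040/7,200)×155 + (7,200/2)×2.39 = $1,141.83 + $8,604.00 = $9,745.83.
Excess = $9,745.83 − $6,268.76 = $3,477.07.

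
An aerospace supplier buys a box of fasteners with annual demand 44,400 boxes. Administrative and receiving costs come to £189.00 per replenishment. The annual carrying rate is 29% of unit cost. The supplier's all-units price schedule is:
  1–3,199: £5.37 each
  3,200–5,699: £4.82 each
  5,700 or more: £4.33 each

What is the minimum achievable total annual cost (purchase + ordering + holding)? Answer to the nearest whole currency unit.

Holding cost per unit per year at price C is H = 0.29·C.
For each price level, check whether its EOQ is feasible; otherwise the best quantity at that price is the breakpoint.
Tier 1 (£5.37): EOQ = 3282.9 exceeds tier's upper bound 3199, so this tier is dominated.
EOQ at £4.82 = 3465.1 (feasible in tier 2): TC = 44,400×£4.82 + (44,400/3465.1)×189 + (3465.1/2)×0.29×£4.82 = £218,851.51.
EOQ at £4.33 = 3655.9 < 5700, so use break Q=5700: TC = 44,400×£4.33 + (44,400/5700.0)×189 + (5700.0/2)×0.29×£4.33 = £197,302.96.
Lowest total cost among the candidates is at Q = 5700.0.

TC* ≈ £197,303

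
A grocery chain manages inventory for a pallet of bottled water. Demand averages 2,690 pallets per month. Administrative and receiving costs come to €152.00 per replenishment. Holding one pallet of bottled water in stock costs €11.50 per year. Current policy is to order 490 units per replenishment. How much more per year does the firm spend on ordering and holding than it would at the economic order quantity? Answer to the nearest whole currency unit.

Annual demand D = 2,690 × 12 = 32,280.
EOQ = √(2DS/H) = √(2 × 32,280 × 152 / 11.5) ≈ 923.75.
Cost at Q* = (D/Q*)S + (Q*/2)H = √(2DSH) ≈ €10,623.13.
Cost at Q = 490: (32,280/490)×152 + (490/2)×11.5 = €10,013.39 + €2,817.50 = €12,830.89.
Excess = €12,830.89 − €10,623.13 = €2,207.76.

Extra cost ≈ €2,208 per year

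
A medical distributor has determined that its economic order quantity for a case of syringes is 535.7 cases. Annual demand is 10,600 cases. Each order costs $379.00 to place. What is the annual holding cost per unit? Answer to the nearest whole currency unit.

Invert the EOQ relation Q*² = 2DS/H.
From Q* = √(2DS/H): H = 2DS / Q*² = 2 × 10,600 × 379 / 535.7² = 27.9983.

H ≈ $28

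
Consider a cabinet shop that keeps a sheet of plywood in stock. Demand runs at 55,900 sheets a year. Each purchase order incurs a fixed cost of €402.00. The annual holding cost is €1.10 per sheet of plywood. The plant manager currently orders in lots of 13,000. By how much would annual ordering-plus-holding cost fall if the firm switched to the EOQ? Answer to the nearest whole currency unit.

Extra cost ≈ €1,847 per year

EOQ = √(2DS/H) = √(2 × 55,900 × 402 / 1.1) ≈ 6392.01.
Cost at Q* = (D/Q*)S + (Q*/2)H = √(2DSH) ≈ €7,031.21.
Cost at Q = 13,000: (55,900/13,000)×402 + (13,000/2)×1.1 = €1,728.60 + €7,150.00 = €8,878.60.
Excess = €8,878.60 − €7,031.21 = €1,847.39.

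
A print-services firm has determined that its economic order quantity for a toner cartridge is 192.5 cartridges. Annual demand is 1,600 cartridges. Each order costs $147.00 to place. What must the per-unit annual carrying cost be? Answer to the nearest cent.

Invert the EOQ relation Q*² = 2DS/H.
From Q* = √(2DS/H): H = 2DS / Q*² = 2 × 1,600 × 147 / 192.5² = 12.6942.

H ≈ $12.69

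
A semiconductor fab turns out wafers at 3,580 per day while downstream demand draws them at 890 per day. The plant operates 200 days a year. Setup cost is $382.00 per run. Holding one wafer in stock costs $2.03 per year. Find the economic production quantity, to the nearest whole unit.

Annual demand D = 890 × 200 = 178,000.
Production build-up factor (1 − d/p) = 1 − 890/3,580 = 0.7514.
Q* = √(2DS / (H(1 − d/p))) = √(2 × 178,000 × 382 / (2.03 × 0.7514)).
= √(135,992,000 / 1.5253) ≈ 9442.218.

Q* ≈ 9,442 wafers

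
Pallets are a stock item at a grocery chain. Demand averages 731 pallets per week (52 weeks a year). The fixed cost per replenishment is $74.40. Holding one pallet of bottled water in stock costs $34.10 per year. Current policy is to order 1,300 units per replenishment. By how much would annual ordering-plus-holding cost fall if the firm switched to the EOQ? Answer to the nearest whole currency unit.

Annual demand D = 731 × 52 = 38,012.
EOQ = √(2DS/H) = √(2 × 38,012 × 74.4 / 34.1) ≈ 407.27.
Cost at Q* = (D/Q*)S + (Q*/2)H = √(2DSH) ≈ $13,887.98.
Cost at Q = 1,300: (38,012/1,300)×74.4 + (1,300/2)×34.1 = $2,175.46 + $22,165.00 = $24,340.46.
Excess = $24,340.46 − $13,887.98 = $10,452.48.

Extra cost ≈ $10,452 per year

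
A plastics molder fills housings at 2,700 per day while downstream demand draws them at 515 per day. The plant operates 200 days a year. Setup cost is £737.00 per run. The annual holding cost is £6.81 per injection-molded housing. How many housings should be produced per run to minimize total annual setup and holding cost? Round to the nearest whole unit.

Annual demand D = 515 × 200 = 103,000.
Production build-up factor (1 − d/p) = 1 − 515/2,700 = 0.8093.
Q* = √(2DS / (H(1 − d/p))) = √(2 × 103,000 × 737 / (6.81 × 0.8093)).
= √(151,822,000 / 5.5111) ≈ 5248.678.

Q* ≈ 5,249 housings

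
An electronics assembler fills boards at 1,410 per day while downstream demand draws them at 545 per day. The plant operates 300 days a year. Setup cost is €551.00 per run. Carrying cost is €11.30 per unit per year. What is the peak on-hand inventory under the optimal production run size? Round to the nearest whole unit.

I_max ≈ 3,128 boards

Annual demand D = 545 × 300 = 163,500.
Production build-up factor (1 − d/p) = 1 − 545/1,410 = 0.6135.
Q* = √(2DS / (H(1 − d/p))) = √(2 × 163,500 × 551 / (11.3 × 0.6135)).
= √(180,177,000 / 6.9323) ≈ 5098.142.
Maximum inventory = Q*(1 − d/p) = 5098.142 × 0.6135 ≈ 3127.584.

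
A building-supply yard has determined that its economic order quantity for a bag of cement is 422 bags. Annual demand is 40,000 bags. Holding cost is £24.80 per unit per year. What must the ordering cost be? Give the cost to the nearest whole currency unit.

S ≈ £55

The basic EOQ model gives Q* = √(2DS/H); rearrange for the unknown.
From Q* = √(2DS/H): S = Q*²H / (2D) = 422² × 24.8 / (2 × 40,000) = 55.2060.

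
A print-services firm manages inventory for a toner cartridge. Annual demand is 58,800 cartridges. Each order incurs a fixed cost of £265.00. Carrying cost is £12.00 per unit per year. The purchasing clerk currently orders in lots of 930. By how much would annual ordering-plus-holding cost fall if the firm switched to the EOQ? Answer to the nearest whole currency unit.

Extra cost ≈ £2,997 per year

EOQ = √(2DS/H) = √(2 × 58,800 × 265 / 12) ≈ 1611.52.
Cost at Q* = (D/Q*)S + (Q*/2)H = √(2DSH) ≈ £19,338.25.
Cost at Q = 930: (58,800/930)×265 + (930/2)×12 = £16,754.84 + £5,580.00 = £22,334.84.
Excess = £22,334.84 − £19,338.25 = £2,996.59.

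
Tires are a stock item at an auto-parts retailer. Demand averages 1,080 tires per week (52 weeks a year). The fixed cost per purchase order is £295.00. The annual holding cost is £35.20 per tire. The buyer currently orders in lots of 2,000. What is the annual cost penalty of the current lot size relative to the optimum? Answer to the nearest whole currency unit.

Annual demand D = 1,080 × 52 = 56,160.
EOQ = √(2DS/H) = √(2 × 56,160 × 295 / 35.2) ≈ 970.22.
Cost at Q* = (D/Q*)S + (Q*/2)H = √(2DSH) ≈ £34,151.59.
Cost at Q = 2,000: (56,160/2,000)×295 + (2,000/2)×35.2 = £8,283.60 + £35,200.00 = £43,483.60.
Excess = £43,483.60 − £34,151.59 = £9,332.01.

Extra cost ≈ £9,332 per year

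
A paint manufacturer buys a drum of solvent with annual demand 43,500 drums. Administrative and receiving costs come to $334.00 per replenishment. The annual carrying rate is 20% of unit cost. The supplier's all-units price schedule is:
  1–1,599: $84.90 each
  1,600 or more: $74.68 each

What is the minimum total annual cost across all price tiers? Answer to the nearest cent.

Holding cost per unit per year at price C is H = 0.20·C.
Candidates are each tier's EOQ (if it falls in that tier) and each price-break quantity.
EOQ at $84.90 = 1308.2 (feasible in tier 1): TC = 43,500×$84.90 + (43,500/1308.2)×334 + (1308.2/2)×0.20×$84.90 = $3,715,362.72.
EOQ at $74.68 = 1394.8 < 1600, so use break Q=1600: TC = 43,500×$74.68 + (43,500/1600.0)×334 + (1600.0/2)×0.20×$74.68 = $3,269,609.43.
Lowest total cost among the candidates is at Q = 1600.0.

TC* ≈ $3,269,609.43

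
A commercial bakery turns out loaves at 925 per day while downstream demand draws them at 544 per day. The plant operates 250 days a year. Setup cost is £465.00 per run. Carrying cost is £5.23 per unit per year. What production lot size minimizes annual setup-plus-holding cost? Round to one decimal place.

Annual demand D = 544 × 250 = 136,000.
Production build-up factor (1 − d/p) = 1 − 544/925 = 0.4119.
Q* = √(2DS / (H(1 − d/p))) = √(2 × 136,000 × 465 / (5.23 × 0.4119)).
= √(126,480,000 / 2.1542) ≈ 7662.464.

Q* ≈ 7,662.5 loaves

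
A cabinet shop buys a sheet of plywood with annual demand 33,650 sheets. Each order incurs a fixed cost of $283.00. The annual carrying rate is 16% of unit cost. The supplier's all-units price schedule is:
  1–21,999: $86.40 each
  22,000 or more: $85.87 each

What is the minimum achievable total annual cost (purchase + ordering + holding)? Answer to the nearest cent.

TC* ≈ $2,923,586.23

Holding cost per unit per year at price C is H = 0.16·C.
For each price level, check whether its EOQ is feasible; otherwise the best quantity at that price is the breakpoint.
EOQ at $86.40 = 1173.8 (feasible in tier 1): TC = 33,650×$86.40 + (33,650/1173.8)×283 + (1173.8/2)×0.16×$86.40 = $2,923,586.23.
EOQ at $85.87 = 1177.4 < 22000, so use break Q=22000: TC = 33,650×$85.87 + (33,650/22000.0)×283 + (22000.0/2)×0.16×$85.87 = $3,041,089.56.
Lowest total cost among the candidates is at Q = 1173.8.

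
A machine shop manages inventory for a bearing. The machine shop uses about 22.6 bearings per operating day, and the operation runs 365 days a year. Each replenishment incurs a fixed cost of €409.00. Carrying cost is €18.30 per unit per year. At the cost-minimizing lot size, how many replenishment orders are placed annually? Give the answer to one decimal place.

Annual demand D = 22.6 × 365 = 8,249.
EOQ = √(2DS/H) = √(2 × 8,249 × 409 / 18.3) ≈ 607.23.
Orders per year = D / Q* = 8,249 / 607.23 ≈ 13.585.

N ≈ 13.6 orders per year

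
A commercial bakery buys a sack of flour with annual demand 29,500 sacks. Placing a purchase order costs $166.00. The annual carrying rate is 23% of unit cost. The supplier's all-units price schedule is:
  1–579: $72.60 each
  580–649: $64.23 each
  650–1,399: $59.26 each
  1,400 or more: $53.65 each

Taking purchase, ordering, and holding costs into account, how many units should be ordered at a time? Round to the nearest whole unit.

Q* ≈ 1,400 sacks

Holding cost per unit per year at price C is H = 0.23·C.
For each price level, check whether its EOQ is feasible; otherwise the best quantity at that price is the breakpoint.
Tier 1 ($72.60): EOQ = 765.9 exceeds tier's upper bound 579, so this tier is dominated.
Tier 2 ($64.23): EOQ = 814.2 exceeds tier's upper bound 649, so this tier is dominated.
EOQ at $59.26 = 847.7 (feasible in tier 3): TC = 29,500×$59.26 + (29,500/847.7)×166 + (847.7/2)×0.23×$59.26 = $1,759,723.80.
EOQ at $53.65 = 890.9 < 1400, so use break Q=1400: TC = 29,500×$53.65 + (29,500/1400.0)×166 + (1400.0/2)×0.23×$53.65 = $1,594,810.51.
Lowest total cost is $1,594,810.51 at Q = 1400.0.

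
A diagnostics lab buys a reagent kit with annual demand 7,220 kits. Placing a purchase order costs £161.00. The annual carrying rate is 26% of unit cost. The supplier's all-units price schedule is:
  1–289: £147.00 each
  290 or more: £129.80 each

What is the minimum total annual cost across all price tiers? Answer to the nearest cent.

Holding cost per unit per year at price C is H = 0.26·C.
Candidates are each tier's EOQ (if it falls in that tier) and each price-break quantity.
EOQ at £147.00 = 246.6 (feasible in tier 1): TC = 7,220×£147.00 + (7,220/246.6)×161 + (246.6/2)×0.26×£147.00 = £1,070,766.31.
EOQ at £129.80 = 262.5 < 290, so use break Q=290: TC = 7,220×£129.80 + (7,220/290.0)×161 + (290.0/2)×0.26×£129.80 = £946,057.80.
Lowest total cost among the candidates is at Q = 290.0.

TC* ≈ £946,057.80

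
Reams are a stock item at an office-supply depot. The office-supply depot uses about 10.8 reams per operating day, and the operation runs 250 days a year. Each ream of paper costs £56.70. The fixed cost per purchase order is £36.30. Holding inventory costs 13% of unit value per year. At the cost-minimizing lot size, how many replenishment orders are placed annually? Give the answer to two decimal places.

Annual demand D = 10.8 × 250 = 2,700.
Holding cost H = 0.13 × £56.70 = £7.3710 per unit per year.
EOQ = √(2DS/H) = √(2 × 2,700 × 36.3 / 7.371) ≈ 163.07.
Orders per year = D / Q* = 2,700 / 163.07 ≈ 16.557.

N ≈ 16.56 orders per year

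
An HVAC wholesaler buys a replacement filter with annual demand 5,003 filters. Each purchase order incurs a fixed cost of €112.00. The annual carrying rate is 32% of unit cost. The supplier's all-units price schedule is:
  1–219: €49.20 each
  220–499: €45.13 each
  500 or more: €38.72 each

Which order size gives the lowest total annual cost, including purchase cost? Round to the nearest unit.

Q* ≈ 500 filters

Holding cost per unit per year at price C is H = 0.32·C.
Candidates are each tier's EOQ (if it falls in that tier) and each price-break quantity.
Tier 1 (€49.20): EOQ = 266.8 exceeds tier's upper bound 219, so this tier is dominated.
EOQ at €45.13 = 278.6 (feasible in tier 2): TC = 5,003×€45.13 + (5,003/278.6)×112 + (278.6/2)×0.32×€45.13 = €229,808.36.
EOQ at €38.72 = 300.7 < 500, so use break Q=500: TC = 5,003×€38.72 + (5,003/500.0)×112 + (500.0/2)×0.32×€38.72 = €197,934.43.
Lowest total cost is €197,934.43 at Q = 500.0.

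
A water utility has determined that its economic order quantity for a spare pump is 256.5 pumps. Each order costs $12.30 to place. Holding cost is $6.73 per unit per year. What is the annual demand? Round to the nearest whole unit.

D ≈ 17,999 pumps per year

The basic EOQ model gives Q* = √(2DS/H); rearrange for the unknown.
From Q* = √(2DS/H): D = Q*²H / (2S) = 256.5² × 6.73 / (2 × 12.3) = 17999.262.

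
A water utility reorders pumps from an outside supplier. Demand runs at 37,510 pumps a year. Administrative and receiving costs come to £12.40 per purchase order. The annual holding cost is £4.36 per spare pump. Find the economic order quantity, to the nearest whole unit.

EOQ = √(2DS / H) = √(2 × 37,510 × 12.4 / 4.36).
= √(930,248 / 4.36) = √213,359.633 ≈ 461.909.

Q* ≈ 462 pumps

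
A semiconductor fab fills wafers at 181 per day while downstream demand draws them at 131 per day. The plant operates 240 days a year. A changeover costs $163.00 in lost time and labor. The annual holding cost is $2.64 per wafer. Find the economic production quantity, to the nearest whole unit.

Q* ≈ 3,749 wafers

Annual demand D = 131 × 240 = 31,440.
Production build-up factor (1 − d/p) = 1 − 131/181 = 0.2762.
Q* = √(2DS / (H(1 − d/p))) = √(2 × 31,440 × 163 / (2.64 × 0.2762)).
= √(10,249,440 / 0.7293) ≈ 3748.887.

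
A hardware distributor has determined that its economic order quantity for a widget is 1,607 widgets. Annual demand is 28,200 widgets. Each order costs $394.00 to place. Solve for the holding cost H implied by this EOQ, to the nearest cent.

The basic EOQ model gives Q* = √(2DS/H); rearrange for the unknown.
From Q* = √(2DS/H): H = 2DS / Q*² = 2 × 28,200 × 394 / 1,607² = 8.6049.

H ≈ $8.60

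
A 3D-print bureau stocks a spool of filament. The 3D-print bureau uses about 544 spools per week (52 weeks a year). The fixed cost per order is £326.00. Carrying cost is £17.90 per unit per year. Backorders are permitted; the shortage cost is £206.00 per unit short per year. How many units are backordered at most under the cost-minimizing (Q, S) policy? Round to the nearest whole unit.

S* ≈ 85 spools

Annual demand D = 544 × 52 = 28,288.
With planned backorders, Q* = √(2DS/H) · √((H+B)/B).
√(2DS/H) = √(2 × 28,288 × 326 / 17.9) = 1015.076.
√((H+B)/B) = √((17.9+206)/206) = 1.0425.
Q* ≈ 1058.259.
S* = Q* · H/(H+B) = 1058.259 × 17.9/223.9 ≈ 84.604.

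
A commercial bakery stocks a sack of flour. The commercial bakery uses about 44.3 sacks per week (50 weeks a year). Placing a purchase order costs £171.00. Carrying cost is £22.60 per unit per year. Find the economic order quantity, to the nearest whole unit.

Q* ≈ 183 sacks

Annual demand D = 44.3 × 50 = 2,215.
EOQ = √(2DS / H) = √(2 × 2,215 × 171 / 22.6).
= √(757,530 / 22.6) = √33,519.0265 ≈ 183.082.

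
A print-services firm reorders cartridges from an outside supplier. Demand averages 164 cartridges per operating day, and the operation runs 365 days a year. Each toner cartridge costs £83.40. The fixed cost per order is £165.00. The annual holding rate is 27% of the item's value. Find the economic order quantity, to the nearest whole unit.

Q* ≈ 937 cartridges

Annual demand D = 164 × 365 = 59,860.
Holding cost H = 0.27 × £83.40 = £22.5180 per unit per year.
EOQ = √(2DS / H) = √(2 × 59,860 × 165 / 22.518).
= √(19,753,800 / 22.518) = √877,244.8708 ≈ 936.614.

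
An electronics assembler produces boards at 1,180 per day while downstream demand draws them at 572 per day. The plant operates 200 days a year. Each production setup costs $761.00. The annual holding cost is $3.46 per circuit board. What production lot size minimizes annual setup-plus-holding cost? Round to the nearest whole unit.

Q* ≈ 9,883 boards

Annual demand D = 572 × 200 = 114,400.
Production build-up factor (1 − d/p) = 1 − 572/1,180 = 0.5153.
Q* = √(2DS / (H(1 − d/p))) = √(2 × 114,400 × 761 / (3.46 × 0.5153)).
= √(174,116,800 / 1.7828) ≈ 9882.606.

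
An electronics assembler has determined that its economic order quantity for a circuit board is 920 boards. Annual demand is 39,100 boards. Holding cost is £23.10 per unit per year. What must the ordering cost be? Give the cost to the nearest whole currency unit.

Invert the EOQ relation Q*² = 2DS/H.
From Q* = √(2DS/H): S = Q*²H / (2D) = 920² × 23.1 / (2 × 39,100) = 250.0235.

S ≈ £250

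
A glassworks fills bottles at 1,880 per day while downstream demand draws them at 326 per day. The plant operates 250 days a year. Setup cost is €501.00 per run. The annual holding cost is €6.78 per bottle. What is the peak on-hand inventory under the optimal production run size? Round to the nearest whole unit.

I_max ≈ 3,155 bottles

Annual demand D = 326 × 250 = 81,500.
Production build-up factor (1 − d/p) = 1 − 326/1,880 = 0.8266.
Q* = √(2DS / (H(1 − d/p))) = √(2 × 81,500 × 501 / (6.78 × 0.8266)).
= √(81,663,000 / 5.6043) ≈ 3817.256.
Maximum inventory = Q*(1 − d/p) = 3817.256 × 0.8266 ≈ 3155.327.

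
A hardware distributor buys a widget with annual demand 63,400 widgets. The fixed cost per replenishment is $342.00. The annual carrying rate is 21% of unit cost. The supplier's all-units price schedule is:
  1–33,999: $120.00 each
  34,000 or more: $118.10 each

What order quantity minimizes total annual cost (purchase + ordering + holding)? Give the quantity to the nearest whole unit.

Q* ≈ 1,312 widgets

Holding cost per unit per year at price C is H = 0.21·C.
Candidates are each tier's EOQ (if it falls in that tier) and each price-break quantity.
EOQ at $120.00 = 1311.8 (feasible in tier 1): TC = 63,400×$120.00 + (63,400/1311.8)×342 + (1311.8/2)×0.21×$120.00 = $7,641,057.72.
EOQ at $118.10 = 1322.3 < 34000, so use break Q=34000: TC = 63,400×$118.10 + (63,400/34000.0)×342 + (34000.0/2)×0.21×$118.10 = $7,909,794.73.
Lowest total cost is $7,641,057.72 at Q = 1311.8.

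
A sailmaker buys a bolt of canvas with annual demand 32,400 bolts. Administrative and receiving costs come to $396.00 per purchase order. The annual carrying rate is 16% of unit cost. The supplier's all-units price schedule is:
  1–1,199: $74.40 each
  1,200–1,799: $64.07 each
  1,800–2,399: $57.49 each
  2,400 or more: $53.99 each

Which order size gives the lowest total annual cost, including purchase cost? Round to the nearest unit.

Q* ≈ 2,400 bolts

Holding cost per unit per year at price C is H = 0.16·C.
Candidates are each tier's EOQ (if it falls in that tier) and each price-break quantity.
Tier 1 ($74.40): EOQ = 1468.2 exceeds tier's upper bound 1199, so this tier is dominated.
EOQ at $64.07 = 1582.2 (feasible in tier 2): TC = 32,400×$64.07 + (32,400/1582.2)×396 + (1582.2/2)×0.16×$64.07 = $2,092,086.94.
EOQ at $57.49 = 1670.2 < 1800, so use break Q=1800: TC = 32,400×$57.49 + (32,400/1800.0)×396 + (1800.0/2)×0.16×$57.49 = $1,878,082.56.
EOQ at $53.99 = 1723.5 < 2400, so use break Q=2400: TC = 32,400×$53.99 + (32,400/2400.0)×396 + (2400.0/2)×0.16×$53.99 = $1,764,988.08.
Lowest total cost is $1,764,988.08 at Q = 2400.0.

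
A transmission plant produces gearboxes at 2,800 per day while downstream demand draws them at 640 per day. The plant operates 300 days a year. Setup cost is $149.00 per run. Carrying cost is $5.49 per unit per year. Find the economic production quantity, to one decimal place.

Q* ≈ 3,675.6 gearboxes

Annual demand D = 640 × 300 = 192,000.
Production build-up factor (1 − d/p) = 1 − 640/2,800 = 0.7714.
Q* = √(2DS / (H(1 − d/p))) = √(2 × 192,000 × 149 / (5.49 × 0.7714)).
= √(57,216,000 / 4.2351) ≈ 3675.570.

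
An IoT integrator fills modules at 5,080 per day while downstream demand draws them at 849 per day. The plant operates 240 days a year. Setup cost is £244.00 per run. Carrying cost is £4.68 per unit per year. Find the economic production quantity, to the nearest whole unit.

Q* ≈ 5,051 modules

Annual demand D = 849 × 240 = 203,760.
Production build-up factor (1 − d/p) = 1 − 849/5,080 = 0.8329.
Q* = √(2DS / (H(1 − d/p))) = √(2 × 203,760 × 244 / (4.68 × 0.8329)).
= √(99,434,880 / 3.8979) ≈ 5050.761.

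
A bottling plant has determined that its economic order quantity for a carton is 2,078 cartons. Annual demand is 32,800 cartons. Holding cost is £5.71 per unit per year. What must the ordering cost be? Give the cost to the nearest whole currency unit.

Squaring Q* = √(2DS/H) gives Q*² = 2DS/H.
From Q* = √(2DS/H): S = Q*²H / (2D) = 2,078² × 5.71 / (2 × 32,800) = 375.8576.

S ≈ £376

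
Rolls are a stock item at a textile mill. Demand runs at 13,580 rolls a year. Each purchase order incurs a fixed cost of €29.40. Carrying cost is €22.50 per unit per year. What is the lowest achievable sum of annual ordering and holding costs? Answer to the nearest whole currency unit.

The optimal lot size = √(2DS/H) = √(2 × 13,580 × 29.4 / 22.5) ≈ 188.39.
At the optimum the two cost components are equal, so total cost = 2·(Q*/2)H = Q*·H.
Minimum total = √(2DSH) = √(2 × 13,580 × 29.4 × 22.5) ≈ 4238.672.

TC* ≈ €4,239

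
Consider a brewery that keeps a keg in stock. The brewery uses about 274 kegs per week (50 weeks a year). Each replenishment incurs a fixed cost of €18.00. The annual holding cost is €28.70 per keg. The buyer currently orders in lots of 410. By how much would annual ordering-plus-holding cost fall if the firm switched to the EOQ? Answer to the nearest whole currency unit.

Annual demand D = 274 × 50 = 13,700.
EOQ = √(2DS/H) = √(2 × 13,700 × 18 / 28.7) ≈ 131.09.
Cost at Q* = (D/Q*)S + (Q*/2)H = √(2DSH) ≈ €3,762.29.
Cost at Q = 410: (13,700/410)×18 + (410/2)×28.7 = €601.46 + €5,883.50 = €6,484.96.
Excess = €6,484.96 − €3,762.29 = €2,722.67.

Extra cost ≈ €2,723 per year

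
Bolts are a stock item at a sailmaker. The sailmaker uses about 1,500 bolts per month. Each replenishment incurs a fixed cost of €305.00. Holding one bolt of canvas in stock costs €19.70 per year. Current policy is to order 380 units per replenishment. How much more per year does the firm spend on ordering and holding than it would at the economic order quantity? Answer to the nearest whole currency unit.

Annual demand D = 1,500 × 12 = 18,000.
EOQ = √(2DS/H) = √(2 × 18,000 × 305 / 19.7) ≈ 746.57.
Cost at Q* = (D/Q*)S + (Q*/2)H = √(2DSH) ≈ €14,707.35.
Cost at Q = 380: (18,000/380)×305 + (380/2)×19.7 = €14,447.37 + €3,743.00 = €18,190.37.
Excess = €18,190.37 − €14,707.35 = €3,483.02.

Extra cost ≈ €3,483 per year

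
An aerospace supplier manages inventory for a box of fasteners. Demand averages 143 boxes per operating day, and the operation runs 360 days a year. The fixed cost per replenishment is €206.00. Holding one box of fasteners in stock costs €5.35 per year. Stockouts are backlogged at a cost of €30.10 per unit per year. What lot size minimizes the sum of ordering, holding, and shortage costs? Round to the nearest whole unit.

Annual demand D = 143 × 360 = 51,480.
With planned backorders, Q* = √(2DS/H) · √((H+B)/B).
√(2DS/H) = √(2 × 51,480 × 206 / 5.35) = 1991.090.
√((H+B)/B) = √((5.35+30.1)/30.1) = 1.0852.
Q* ≈ 2160.806.

Q* ≈ 2,161 boxes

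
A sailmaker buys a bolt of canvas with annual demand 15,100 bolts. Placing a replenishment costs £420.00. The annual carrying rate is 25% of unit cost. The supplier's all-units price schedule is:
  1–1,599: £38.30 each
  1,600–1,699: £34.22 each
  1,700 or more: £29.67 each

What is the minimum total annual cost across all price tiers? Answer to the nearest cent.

TC* ≈ £458,052.46

Holding cost per unit per year at price C is H = 0.25·C.
For each price level, check whether its EOQ is feasible; otherwise the best quantity at that price is the breakpoint.
EOQ at £38.30 = 1151.0 (feasible in tier 1): TC = 15,100×£38.30 + (15,100/1151.0)×420 + (1151.0/2)×0.25×£38.30 = £589,350.40.
EOQ at £34.22 = 1217.6 < 1600, so use break Q=1600: TC = 15,100×£34.22 + (15,100/1600.0)×420 + (1600.0/2)×0.25×£34.22 = £527,529.75.
EOQ at £29.67 = 1307.7 < 1700, so use break Q=1700: TC = 15,100×£29.67 + (15,100/1700.0)×420 + (1700.0/2)×0.25×£29.67 = £458,052.46.
Lowest total cost among the candidates is at Q = 1700.0.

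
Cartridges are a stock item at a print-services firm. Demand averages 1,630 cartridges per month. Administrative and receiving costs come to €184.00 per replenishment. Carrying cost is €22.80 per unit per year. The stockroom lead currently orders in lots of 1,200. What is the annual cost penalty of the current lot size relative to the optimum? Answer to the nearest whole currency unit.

Annual demand D = 1,630 × 12 = 19,560.
EOQ = √(2DS/H) = √(2 × 19,560 × 184 / 22.8) ≈ 561.88.
Cost at Q* = (D/Q*)S + (Q*/2)H = √(2DSH) ≈ €12,810.79.
Cost at Q = 1,200: (19,560/1,200)×184 + (1,200/2)×22.8 = €2,999.20 + €13,680.00 = €16,679.20.
Excess = €16,679.20 − €12,810.79 = €3,868.41.

Extra cost ≈ €3,868 per year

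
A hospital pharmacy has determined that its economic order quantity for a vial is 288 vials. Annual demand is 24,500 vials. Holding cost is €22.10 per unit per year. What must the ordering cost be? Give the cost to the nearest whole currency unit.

S ≈ €37

The basic EOQ model gives Q* = √(2DS/H); rearrange for the unknown.
From Q* = √(2DS/H): S = Q*²H / (2D) = 288² × 22.1 / (2 × 24,500) = 37.4094.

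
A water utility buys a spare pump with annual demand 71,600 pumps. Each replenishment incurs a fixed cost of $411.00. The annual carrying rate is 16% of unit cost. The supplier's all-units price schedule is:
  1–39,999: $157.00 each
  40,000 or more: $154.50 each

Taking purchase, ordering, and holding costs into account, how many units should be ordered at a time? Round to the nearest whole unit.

Q* ≈ 1,531 pumps

Holding cost per unit per year at price C is H = 0.16·C.
Evaluate total cost at each tier's feasible EOQ or, if the EOQ is below the tier, at the tier's minimum quantity.
EOQ at $157.00 = 1530.7 (feasible in tier 1): TC = 71,600×$157.00 + (71,600/1530.7)×411 + (1530.7/2)×0.16×$157.00 = $11,279,650.52.
EOQ at $154.50 = 1543.0 < 40000, so use break Q=40000: TC = 71,600×$154.50 + (71,600/40000.0)×411 + (40000.0/2)×0.16×$154.50 = $11,557,335.69.
Lowest total cost is $11,279,650.52 at Q = 1530.7.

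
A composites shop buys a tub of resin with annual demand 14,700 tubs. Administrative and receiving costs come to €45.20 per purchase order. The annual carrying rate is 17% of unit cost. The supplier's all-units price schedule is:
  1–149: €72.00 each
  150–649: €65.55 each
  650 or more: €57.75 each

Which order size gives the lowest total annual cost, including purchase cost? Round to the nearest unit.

Holding cost per unit per year at price C is H = 0.17·C.
Evaluate total cost at each tier's feasible EOQ or, if the EOQ is below the tier, at the tier's minimum quantity.
Tier 1 (€72.00): EOQ = 329.5 exceeds tier's upper bound 149, so this tier is dominated.
EOQ at €65.55 = 345.3 (feasible in tier 2): TC = 14,700×€65.55 + (14,700/345.3)×45.2 + (345.3/2)×0.17×€65.55 = €967,433.17.
EOQ at €57.75 = 367.9 < 650, so use break Q=650: TC = 14,700×€57.75 + (14,700/650.0)×45.2 + (650.0/2)×0.17×€57.75 = €853,137.90.
Lowest total cost is €853,137.90 at Q = 650.0.

Q* ≈ 650 tubs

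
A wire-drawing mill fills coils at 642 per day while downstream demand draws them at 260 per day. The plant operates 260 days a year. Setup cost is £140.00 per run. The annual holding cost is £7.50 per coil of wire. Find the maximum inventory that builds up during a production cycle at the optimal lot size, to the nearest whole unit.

Annual demand D = 260 × 260 = 67,600.
Production build-up factor (1 − d/p) = 1 − 260/642 = 0.5950.
Q* = √(2DS / (H(1 − d/p))) = √(2 × 67,600 × 140 / (7.5 × 0.5950)).
= √(18,928,000 / 4.4626) ≈ 2059.480.
Maximum inventory = Q*(1 − d/p) = 2059.480 × 0.5950 ≈ 1225.423.

I_max ≈ 1,225 coils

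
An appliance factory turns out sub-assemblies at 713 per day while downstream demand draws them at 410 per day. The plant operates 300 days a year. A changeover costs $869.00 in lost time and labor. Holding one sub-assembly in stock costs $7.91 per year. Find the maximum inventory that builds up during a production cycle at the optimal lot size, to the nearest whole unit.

I_max ≈ 3,389 sub-assemblies

Annual demand D = 410 × 300 = 123,000.
Production build-up factor (1 − d/p) = 1 − 410/713 = 0.4250.
Q* = √(2DS / (H(1 − d/p))) = √(2 × 123,000 × 869 / (7.91 × 0.4250)).
= √(213,774,000 / 3.3615) ≈ 7974.669.
Maximum inventory = Q*(1 − d/p) = 7974.669 × 0.4250 ≈ 3388.955.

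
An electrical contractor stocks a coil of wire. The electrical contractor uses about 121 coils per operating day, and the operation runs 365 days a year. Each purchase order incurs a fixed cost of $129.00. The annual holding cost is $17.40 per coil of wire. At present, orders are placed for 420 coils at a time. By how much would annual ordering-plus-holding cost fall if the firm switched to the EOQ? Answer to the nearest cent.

Annual demand D = 121 × 365 = 44,165.
EOQ = √(2DS/H) = √(2 × 44,165 × 129 / 17.4) ≈ 809.23.
Cost at Q* = (D/Q*)S + (Q*/2)H = √(2DSH) ≈ $14,080.68.
Cost at Q = 420: (44,165/420)×129 + (420/2)×17.4 = $13,564.96 + $3,654.00 = $17,218.96.
Excess = $17,218.96 − $14,080.68 = $3,138.29.

Extra cost ≈ $3,138.29 per year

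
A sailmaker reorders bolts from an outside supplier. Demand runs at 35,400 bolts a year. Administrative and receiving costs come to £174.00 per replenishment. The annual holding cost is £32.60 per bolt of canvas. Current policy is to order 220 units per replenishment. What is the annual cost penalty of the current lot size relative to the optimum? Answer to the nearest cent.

Extra cost ≈ £11,544.07 per year

EOQ = √(2DS/H) = √(2 × 35,400 × 174 / 32.6) ≈ 614.73.
Cost at Q* = (D/Q*)S + (Q*/2)H = √(2DSH) ≈ £20,040.11.
Cost at Q = 220: (35,400/220)×174 + (220/2)×32.6 = £27,998.18 + £3,586.00 = £31,584.18.
Excess = £31,584.18 − £20,040.11 = £11,544.07.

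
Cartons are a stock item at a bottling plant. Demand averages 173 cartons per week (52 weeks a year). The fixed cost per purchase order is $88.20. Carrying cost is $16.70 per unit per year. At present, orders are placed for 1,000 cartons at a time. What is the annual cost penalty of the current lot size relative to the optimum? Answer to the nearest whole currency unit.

Annual demand D = 173 × 52 = 8,996.
EOQ = √(2DS/H) = √(2 × 8,996 × 88.2 / 16.7) ≈ 308.26.
Cost at Q* = (D/Q*)S + (Q*/2)H = √(2DSH) ≈ $5,147.93.
Cost at Q = 1,000: (8,996/1,000)×88.2 + (1,000/2)×16.7 = $793.45 + $8,350.00 = $9,143.45.
Excess = $9,143.45 − $5,147.93 = $3,995.52.

Extra cost ≈ $3,996 per year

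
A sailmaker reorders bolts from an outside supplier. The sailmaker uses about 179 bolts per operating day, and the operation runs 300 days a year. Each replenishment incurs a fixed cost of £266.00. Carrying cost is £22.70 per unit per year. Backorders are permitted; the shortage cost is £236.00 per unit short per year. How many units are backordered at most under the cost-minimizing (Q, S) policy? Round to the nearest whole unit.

S* ≈ 103 bolts

Annual demand D = 179 × 300 = 53,700.
With planned backorders, Q* = √(2DS/H) · √((H+B)/B).
√(2DS/H) = √(2 × 53,700 × 266 / 22.7) = 1121.838.
√((H+B)/B) = √((22.7+236)/236) = 1.0470.
Q* ≈ 1174.552.
S* = Q* · H/(H+B) = 1174.552 × 22.7/258.7 ≈ 103.063.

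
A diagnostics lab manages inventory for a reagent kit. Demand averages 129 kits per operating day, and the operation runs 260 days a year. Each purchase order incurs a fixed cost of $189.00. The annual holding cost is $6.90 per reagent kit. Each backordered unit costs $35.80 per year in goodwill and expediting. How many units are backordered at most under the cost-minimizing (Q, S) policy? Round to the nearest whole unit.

S* ≈ 239 kits

Annual demand D = 129 × 260 = 33,540.
With planned backorders, Q* = √(2DS/H) · √((H+B)/B).
√(2DS/H) = √(2 × 33,540 × 189 / 6.9) = 1355.510.
√((H+B)/B) = √((6.9+35.8)/35.8) = 1.0921.
Q* ≈ 1480.387.
S* = Q* · H/(H+B) = 1480.387 × 6.9/42.7 ≈ 239.219.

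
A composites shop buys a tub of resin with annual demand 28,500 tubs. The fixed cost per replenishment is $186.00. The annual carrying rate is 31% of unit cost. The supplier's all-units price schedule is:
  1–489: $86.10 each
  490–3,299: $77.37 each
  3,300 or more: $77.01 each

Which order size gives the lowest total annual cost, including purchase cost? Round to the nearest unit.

Q* ≈ 665 tubs

Holding cost per unit per year at price C is H = 0.31·C.
Evaluate total cost at each tier's feasible EOQ or, if the EOQ is below the tier, at the tier's minimum quantity.
Tier 1 ($86.10): EOQ = 630.2 exceeds tier's upper bound 489, so this tier is dominated.
EOQ at $77.37 = 664.9 (feasible in tier 2): TC = 28,500×$77.37 + (28,500/664.9)×186 + (664.9/2)×0.31×$77.37 = $2,220,991.34.
EOQ at $77.01 = 666.4 < 3300, so use break Q=3300: TC = 28,500×$77.01 + (28,500/3300.0)×186 + (3300.0/2)×0.31×$77.01 = $2,235,781.98.
Lowest total cost is $2,220,991.34 at Q = 664.9.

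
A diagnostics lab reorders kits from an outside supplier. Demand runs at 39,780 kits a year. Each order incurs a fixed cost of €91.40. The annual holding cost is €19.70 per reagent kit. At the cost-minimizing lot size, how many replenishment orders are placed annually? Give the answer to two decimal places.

The optimal lot size = √(2DS/H) = √(2 × 39,780 × 91.4 / 19.7) ≈ 607.56.
Orders per year = D / Q* = 39,780 / 607.56 ≈ 65.475.

N ≈ 65.48 orders per year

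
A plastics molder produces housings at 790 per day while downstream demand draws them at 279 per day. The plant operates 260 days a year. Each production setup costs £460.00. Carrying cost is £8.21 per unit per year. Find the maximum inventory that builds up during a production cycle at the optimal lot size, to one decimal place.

Annual demand D = 279 × 260 = 72,540.
Production build-up factor (1 − d/p) = 1 − 279/790 = 0.6468.
Q* = √(2DS / (H(1 − d/p))) = √(2 × 72,540 × 460 / (8.21 × 0.6468)).
= √(66,736,800 / 5.3105) ≈ 3544.983.
Maximum inventory = Q*(1 − d/p) = 3544.983 × 0.6468 ≈ 2293.021.

I_max ≈ 2,293.0 housings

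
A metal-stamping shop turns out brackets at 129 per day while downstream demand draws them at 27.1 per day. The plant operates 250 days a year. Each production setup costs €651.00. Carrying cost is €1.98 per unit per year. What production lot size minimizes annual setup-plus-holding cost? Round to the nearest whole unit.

Annual demand D = 27.1 × 250 = 6,775.
Production build-up factor (1 − d/p) = 1 − 27.1/129 = 0.7899.
Q* = √(2DS / (H(1 − d/p))) = √(2 × 6,775 × 651 / (1.98 × 0.7899)).
= √(8,821,050 / 1.564) ≈ 2374.845.

Q* ≈ 2,375 brackets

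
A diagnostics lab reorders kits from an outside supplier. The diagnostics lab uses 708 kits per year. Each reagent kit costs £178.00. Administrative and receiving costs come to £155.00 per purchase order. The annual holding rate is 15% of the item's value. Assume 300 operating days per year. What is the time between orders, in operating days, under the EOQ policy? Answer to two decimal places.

Holding cost H = 0.15 × £178.00 = £26.7000 per unit per year.
Q* = √(2DS/H) = √(2 × 708 × 155 / 26.7) ≈ 90.67.
Cycle time = Q*/D × 300 = 90.67 / 708 × 300 ≈ 38.418 days.

T ≈ 38.42 days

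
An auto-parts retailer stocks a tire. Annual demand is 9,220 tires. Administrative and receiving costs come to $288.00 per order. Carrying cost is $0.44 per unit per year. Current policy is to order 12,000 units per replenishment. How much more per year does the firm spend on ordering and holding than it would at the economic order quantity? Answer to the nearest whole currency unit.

Extra cost ≈ $1,333 per year

EOQ = √(2DS/H) = √(2 × 9,220 × 288 / 0.44) ≈ 3474.16.
Cost at Q* = (D/Q*)S + (Q*/2)H = √(2DSH) ≈ $1,528.63.
Cost at Q = 12,000: (9,220/12,000)×288 + (12,000/2)×0.44 = $221.28 + $2,640.00 = $2,861.28.
Excess = $2,861.28 − $1,528.63 = $1,332.65.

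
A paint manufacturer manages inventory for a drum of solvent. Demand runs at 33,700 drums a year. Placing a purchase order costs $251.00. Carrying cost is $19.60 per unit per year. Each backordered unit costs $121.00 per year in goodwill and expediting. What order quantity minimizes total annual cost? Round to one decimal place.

With planned backorders, Q* = √(2DS/H) · √((H+B)/B).
√(2DS/H) = √(2 × 33,700 × 251 / 19.6) = 929.049.
√((H+B)/B) = √((19.6+121)/121) = 1.0780.
Q* ≈ 1001.472.

Q* ≈ 1,001.5 drums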